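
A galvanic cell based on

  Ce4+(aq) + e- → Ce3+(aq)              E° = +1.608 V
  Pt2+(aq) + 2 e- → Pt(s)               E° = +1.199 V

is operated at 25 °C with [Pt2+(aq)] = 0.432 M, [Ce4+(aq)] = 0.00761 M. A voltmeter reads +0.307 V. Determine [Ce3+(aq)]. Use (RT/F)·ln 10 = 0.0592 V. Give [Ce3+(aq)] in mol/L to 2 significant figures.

0.61 M

Ce⁴⁺/Ce³⁺ is the cathode (higher E°); E°cell = +1.608 − (+1.199) = +0.409 V with n = 2.
From the Nernst equation, log Q = n(E° − E)/0.0592 = 2·(+0.409 − (+0.307))/0.0592 = 3.446.
For 2 Ce4+(aq) + Pt(s) → 2 Ce3+(aq) + Pt2+(aq), the reaction quotient is Q = ([Ce3+(aq)]^2·[Pt2+(aq)]) / [Ce4+(aq)]^2.
Solving for the unknown gives log [Ce3+(aq)] = −0.213, so [Ce3+(aq)] ≈ 0.61 M.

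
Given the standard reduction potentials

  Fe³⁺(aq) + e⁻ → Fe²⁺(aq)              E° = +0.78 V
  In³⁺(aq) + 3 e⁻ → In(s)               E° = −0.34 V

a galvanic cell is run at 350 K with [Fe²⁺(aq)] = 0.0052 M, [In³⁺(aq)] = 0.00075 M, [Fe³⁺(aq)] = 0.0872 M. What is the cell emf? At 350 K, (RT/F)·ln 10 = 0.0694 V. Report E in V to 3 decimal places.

Since E°(Fe³⁺/Fe²⁺) > E°(In³⁺/In), Fe³⁺/Fe²⁺ serves as the cathode.
E°cell = +0.78 − (−0.34) = +1.12 V, with n = 3 electrons transferred.
The balanced reaction is 3 Fe³⁺(aq) + In(s) → 3 Fe²⁺(aq) + In³⁺(aq), so Q = ([Fe²⁺(aq)]^3·[In³⁺(aq)]) / [Fe³⁺(aq)]^3 = 1.59×10^−7 and log Q = −6.798.
Applying E = E° − (RT ln10/nF)·log Q gives +1.12 − (0.0694/3)(−6.798) = +1.277 V.

+1.277 V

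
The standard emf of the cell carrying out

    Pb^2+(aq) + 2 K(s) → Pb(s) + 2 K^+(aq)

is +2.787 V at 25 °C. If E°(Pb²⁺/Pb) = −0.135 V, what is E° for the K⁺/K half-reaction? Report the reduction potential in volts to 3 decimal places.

−2.922 V

In the reaction as written the Pb²⁺/Pb couple is reduced (cathode) and K⁺/K is oxidized (anode), so E°cell = E°(Pb²⁺/Pb) − E°(K⁺/K).
E°(K⁺/K) = E°(cathode) − E°cell = −0.135 − (+2.787) = −2.922 V.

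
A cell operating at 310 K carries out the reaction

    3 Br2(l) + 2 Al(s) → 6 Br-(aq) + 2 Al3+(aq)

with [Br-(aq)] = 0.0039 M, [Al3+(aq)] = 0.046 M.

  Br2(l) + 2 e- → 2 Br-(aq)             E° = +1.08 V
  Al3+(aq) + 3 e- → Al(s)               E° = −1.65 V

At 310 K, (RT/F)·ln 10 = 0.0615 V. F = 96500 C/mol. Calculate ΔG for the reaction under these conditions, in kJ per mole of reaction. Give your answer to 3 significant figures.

E°cell = +1.08 − (−1.65) = +2.73 V; the balanced reaction transfers n = 6 electrons.
Q = [Br-(aq)]^6·[Al3+(aq)]^2 = 7.45×10^−18, so log Q = −17.128 and E = +2.73 − (0.0615/6)(−17.128) = +2.9056 V.
Then ΔG = −nFE = −6 × 96500 × +2.9056 J/mol = −1680 kJ/mol.

−1680 kJ/mol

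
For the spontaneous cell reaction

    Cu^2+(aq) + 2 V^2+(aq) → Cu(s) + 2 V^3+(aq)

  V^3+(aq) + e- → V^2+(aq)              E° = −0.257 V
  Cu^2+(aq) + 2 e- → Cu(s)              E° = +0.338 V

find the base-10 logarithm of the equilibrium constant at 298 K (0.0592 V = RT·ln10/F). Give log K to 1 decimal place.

The Cu²⁺/Cu couple is reduced (cathode); E°cell = +0.338 − (−0.257) = +0.595 V with n = 2.
At equilibrium E = 0, so log K = nE°cell / 0.0592 = (2)(+0.595) / 0.0592 = 20.1.

log K = 20.1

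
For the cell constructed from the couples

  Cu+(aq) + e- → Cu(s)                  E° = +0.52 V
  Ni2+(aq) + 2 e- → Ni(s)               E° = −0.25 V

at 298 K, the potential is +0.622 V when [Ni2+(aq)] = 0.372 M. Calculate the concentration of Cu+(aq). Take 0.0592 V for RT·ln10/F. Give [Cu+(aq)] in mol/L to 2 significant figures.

0.0019 M

With Cu⁺/Cu at the cathode and Ni²⁺/Ni at the anode, E°cell = +0.52 − (−0.25) = +0.77 V (n = 2).
Rearranging E = E° − (0.0592/n)·log Q gives log Q = 2(+0.77 − (+0.622))/0.0592 = 5.000.
Balancing electrons gives 2 Cu+(aq) + Ni(s) → 2 Cu(s) + Ni2+(aq); thus Q = [Ni2+(aq)] / [Cu+(aq)]^2.
Solving for the unknown gives log [Cu+(aq)] = −2.715, so [Cu+(aq)] ≈ 0.0019 M.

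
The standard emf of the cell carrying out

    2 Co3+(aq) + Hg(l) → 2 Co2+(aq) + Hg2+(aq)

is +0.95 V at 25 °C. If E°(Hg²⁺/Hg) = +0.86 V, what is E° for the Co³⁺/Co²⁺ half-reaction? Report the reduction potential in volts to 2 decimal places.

In the reaction as written the Co³⁺/Co²⁺ couple is reduced (cathode) and Hg²⁺/Hg is oxidized (anode), so E°cell = E°(Co³⁺/Co²⁺) − E°(Hg²⁺/Hg).
E°(Co³⁺/Co²⁺) = E°cell + E°(anode) = +0.95 + (+0.86) = +1.81 V.

+1.81 V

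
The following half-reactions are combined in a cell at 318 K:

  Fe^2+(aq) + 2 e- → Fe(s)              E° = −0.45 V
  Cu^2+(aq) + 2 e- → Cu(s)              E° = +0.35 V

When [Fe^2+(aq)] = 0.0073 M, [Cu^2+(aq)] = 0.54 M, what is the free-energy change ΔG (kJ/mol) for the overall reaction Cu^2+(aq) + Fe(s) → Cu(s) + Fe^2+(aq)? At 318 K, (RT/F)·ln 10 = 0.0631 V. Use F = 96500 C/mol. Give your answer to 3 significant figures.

The standard cell potential is +0.35 − (−0.45) = +0.80 V, with n = 2 electrons in the balanced equation.
The reaction quotient is [Fe^2+(aq)] / [Cu^2+(aq)] = 0.0135; by Nernst, E = +0.80 − (0.0631/2)(−1.869) = +0.8590 V.
Finally ΔG = −nFE = −(2)(96500 C/mol)(+0.8590 V) = −166 kJ/mol.

−166 kJ/mol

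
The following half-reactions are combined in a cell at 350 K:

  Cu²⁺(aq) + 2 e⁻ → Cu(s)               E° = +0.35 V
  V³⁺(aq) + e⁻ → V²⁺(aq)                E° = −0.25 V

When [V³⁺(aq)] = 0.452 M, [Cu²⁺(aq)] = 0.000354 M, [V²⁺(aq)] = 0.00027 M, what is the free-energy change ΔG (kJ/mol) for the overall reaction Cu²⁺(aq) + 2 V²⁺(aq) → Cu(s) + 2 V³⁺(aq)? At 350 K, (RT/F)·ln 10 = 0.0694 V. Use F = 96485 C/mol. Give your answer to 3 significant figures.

−49.5 kJ/mol

The standard cell potential is +0.35 − (−0.25) = +0.60 V, with n = 2 electrons in the balanced equation.
The reaction quotient is [V³⁺(aq)]^2 / ([Cu²⁺(aq)]·[V²⁺(aq)]^2) = 7.92×10^9; by Nernst, E = +0.60 − (0.0694/2)(9.899) = +0.2565 V.
Then ΔG = −nFE = −2 × 96485 × +0.2565 J/mol = −49.5 kJ/mol.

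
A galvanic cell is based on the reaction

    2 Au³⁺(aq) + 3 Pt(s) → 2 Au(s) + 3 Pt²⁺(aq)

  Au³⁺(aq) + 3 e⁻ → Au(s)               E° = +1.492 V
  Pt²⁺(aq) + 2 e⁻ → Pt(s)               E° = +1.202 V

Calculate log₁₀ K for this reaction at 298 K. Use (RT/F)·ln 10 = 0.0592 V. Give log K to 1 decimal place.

log K = 29.4

The Au³⁺/Au couple is reduced (cathode); E°cell = +1.492 − (+1.202) = +0.290 V with n = 6.
At equilibrium E = 0, so log K = nE°cell / 0.0592 = (6)(+0.290) / 0.0592 = 29.4.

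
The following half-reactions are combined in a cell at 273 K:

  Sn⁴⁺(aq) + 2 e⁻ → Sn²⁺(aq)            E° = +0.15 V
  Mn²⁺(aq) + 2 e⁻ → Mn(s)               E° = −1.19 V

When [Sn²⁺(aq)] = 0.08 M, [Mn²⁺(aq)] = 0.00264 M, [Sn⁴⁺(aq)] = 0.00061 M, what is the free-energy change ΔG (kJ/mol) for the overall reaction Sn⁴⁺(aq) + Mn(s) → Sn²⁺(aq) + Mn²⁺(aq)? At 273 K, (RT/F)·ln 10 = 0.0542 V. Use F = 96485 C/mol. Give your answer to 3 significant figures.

The standard cell potential is +0.15 − (−1.19) = +1.34 V, with n = 2 electrons in the balanced equation.
Q = ([Sn²⁺(aq)]·[Mn²⁺(aq)]) / [Sn⁴⁺(aq)] = 0.346, so log Q = −0.461 and E = +1.34 − (0.0542/2)(−0.461) = +1.3525 V.
ΔG = −nFE = −(2)(96485)(+1.3525) J/mol = −261 kJ/mol.

−261 kJ/mol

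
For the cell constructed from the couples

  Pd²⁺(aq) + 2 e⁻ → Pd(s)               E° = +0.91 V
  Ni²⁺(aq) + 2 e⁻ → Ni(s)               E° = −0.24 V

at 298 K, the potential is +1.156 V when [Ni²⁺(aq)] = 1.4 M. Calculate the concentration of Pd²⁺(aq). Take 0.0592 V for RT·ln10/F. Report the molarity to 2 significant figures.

2.2 M

Pd²⁺/Pd is the cathode (higher E°); E°cell = +0.91 − (−0.24) = +1.15 V with n = 2.
From the Nernst equation, log Q = n(E° − E)/0.0592 = 2·(+1.15 − (+1.156))/0.0592 = −0.203.
The balanced reaction is Pd²⁺(aq) + Ni(s) → Pd(s) + Ni²⁺(aq), so Q = [Ni²⁺(aq)] / [Pd²⁺(aq)].
Solving for the unknown gives log [Pd²⁺(aq)] = 0.349, so [Pd²⁺(aq)] ≈ 2.2 M.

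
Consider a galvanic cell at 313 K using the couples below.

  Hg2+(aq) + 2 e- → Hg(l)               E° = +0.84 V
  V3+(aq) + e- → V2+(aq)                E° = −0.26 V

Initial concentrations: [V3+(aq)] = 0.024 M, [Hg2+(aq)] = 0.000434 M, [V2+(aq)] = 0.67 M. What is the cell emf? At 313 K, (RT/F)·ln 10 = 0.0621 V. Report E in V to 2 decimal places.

+1.09 V

The Hg²⁺/Hg couple has the more positive E°, so it is the cathode; V³⁺/V²⁺ is the anode.
E°cell = E°cat − E°an = +0.84 − (−0.26) = +1.10 V; n = 2.
For the overall reaction Hg2+(aq) + 2 V2+(aq) → Hg(l) + 2 V3+(aq), Q = [V3+(aq)]^2 / ([Hg2+(aq)]·[V2+(aq)]^2) = 2.96, giving log Q = 0.471.
Applying E = E° − (RT ln10/nF)·log Q gives +1.10 − (0.0621/2)(0.471) = +1.09 V.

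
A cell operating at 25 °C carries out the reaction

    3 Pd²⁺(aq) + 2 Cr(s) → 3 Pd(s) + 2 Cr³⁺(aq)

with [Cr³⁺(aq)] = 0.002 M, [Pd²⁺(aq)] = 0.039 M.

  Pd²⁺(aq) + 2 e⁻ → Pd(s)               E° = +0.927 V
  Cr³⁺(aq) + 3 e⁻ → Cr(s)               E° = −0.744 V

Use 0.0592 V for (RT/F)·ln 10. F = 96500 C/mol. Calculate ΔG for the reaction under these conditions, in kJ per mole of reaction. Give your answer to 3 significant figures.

E°cell = +0.927 − (−0.744) = +1.671 V; the balanced reaction transfers n = 6 electrons.
Q = [Cr³⁺(aq)]^2 / [Pd²⁺(aq)]^3 = 0.0674, so log Q = −1.171 and E = +1.671 − (0.0592/6)(−1.171) = +1.6826 V.
ΔG = −nFE = −(6)(96500)(+1.6826) J/mol = −974 kJ/mol.

−974 kJ/mol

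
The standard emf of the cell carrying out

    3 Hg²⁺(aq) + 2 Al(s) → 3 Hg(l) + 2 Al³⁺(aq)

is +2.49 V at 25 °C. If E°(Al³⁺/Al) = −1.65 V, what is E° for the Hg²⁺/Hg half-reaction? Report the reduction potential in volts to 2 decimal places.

+0.84 V

In the reaction as written the Hg²⁺/Hg couple is reduced (cathode) and Al³⁺/Al is oxidized (anode), so E°cell = E°(Hg²⁺/Hg) − E°(Al³⁺/Al).
E°(Hg²⁺/Hg) = E°cell + E°(anode) = +2.49 + (−1.65) = +0.84 V.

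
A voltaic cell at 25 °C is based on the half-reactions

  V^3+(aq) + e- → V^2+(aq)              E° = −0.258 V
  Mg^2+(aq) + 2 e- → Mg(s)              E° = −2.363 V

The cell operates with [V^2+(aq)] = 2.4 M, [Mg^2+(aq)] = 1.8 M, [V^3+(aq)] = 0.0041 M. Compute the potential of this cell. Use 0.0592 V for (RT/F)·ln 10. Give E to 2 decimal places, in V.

+1.93 V

Since E°(V³⁺/V²⁺) > E°(Mg²⁺/Mg), V³⁺/V²⁺ serves as the cathode.
E°cell = −0.258 − (−2.363) = +2.105 V, with n = 2 electrons transferred.
For the overall reaction 2 V^3+(aq) + Mg(s) → 2 V^2+(aq) + Mg^2+(aq), Q = ([V^2+(aq)]^2·[Mg^2+(aq)]) / [V^3+(aq)]^2 = 6.17×10^5, giving log Q = 5.790.
E = E° − (0.0592/n)·log Q = +2.105 − (0.0592/2)(5.790) = +1.93 V.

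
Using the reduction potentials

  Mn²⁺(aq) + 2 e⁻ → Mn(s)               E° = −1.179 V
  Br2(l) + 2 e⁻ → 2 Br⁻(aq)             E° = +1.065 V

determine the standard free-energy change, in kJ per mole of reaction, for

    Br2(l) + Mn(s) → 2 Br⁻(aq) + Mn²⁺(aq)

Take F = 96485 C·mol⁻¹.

−433 kJ/mol

In the reaction as written Br2(l) is reduced, so the Br₂/Br⁻ couple is the cathode and Mn²⁺/Mn is the anode.
E°cell = +1.065 − (−1.179) = +2.244 V; balancing electrons gives n = 2.
ΔG° = −nFE°cell = −(2)(96485)(+2.244) J/mol = −433 kJ/mol.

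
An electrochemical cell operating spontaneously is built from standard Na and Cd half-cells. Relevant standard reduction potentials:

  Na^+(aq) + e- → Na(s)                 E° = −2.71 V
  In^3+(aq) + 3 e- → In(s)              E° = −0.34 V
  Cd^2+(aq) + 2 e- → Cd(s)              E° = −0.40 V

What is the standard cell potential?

Of the two couples in this cell, the one with the more positive reduction potential is reduced at the cathode: here that is Cd²⁺/Cd (−0.40 V); Na⁺/Na (−2.71 V) is the anode.
E°cell = E°(cathode) − E°(anode) = −0.40 − (−2.71) = +2.31 V.

+2.31 V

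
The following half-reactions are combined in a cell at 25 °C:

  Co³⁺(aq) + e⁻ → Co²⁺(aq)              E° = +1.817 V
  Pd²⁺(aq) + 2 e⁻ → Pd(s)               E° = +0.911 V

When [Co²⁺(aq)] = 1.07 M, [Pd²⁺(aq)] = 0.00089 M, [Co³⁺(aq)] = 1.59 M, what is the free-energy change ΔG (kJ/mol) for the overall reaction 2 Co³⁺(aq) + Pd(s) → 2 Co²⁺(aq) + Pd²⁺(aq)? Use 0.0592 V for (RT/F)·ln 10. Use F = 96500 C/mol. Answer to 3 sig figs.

−194 kJ/mol

E°cell = +1.817 − (+0.911) = +0.906 V; the balanced reaction transfers n = 2 electrons.
Here Q = ([Co²⁺(aq)]^2·[Pd²⁺(aq)]) / [Co³⁺(aq)]^2 = 0.000403 (log Q = −3.395), giving E = +0.906 − (0.0592/2)·(−3.395) = +1.0065 V.
Then ΔG = −nFE = −2 × 96500 × +1.0065 J/mol = −194 kJ/mol.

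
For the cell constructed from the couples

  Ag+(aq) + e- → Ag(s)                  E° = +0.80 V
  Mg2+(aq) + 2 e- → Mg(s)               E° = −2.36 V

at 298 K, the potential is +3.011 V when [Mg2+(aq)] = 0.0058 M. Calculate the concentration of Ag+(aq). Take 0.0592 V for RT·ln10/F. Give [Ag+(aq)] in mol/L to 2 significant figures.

0.00023 M

With Ag⁺/Ag at the cathode and Mg²⁺/Mg at the anode, E°cell = +0.80 − (−2.36) = +3.16 V (n = 2).
Rearranging E = E° − (0.0592/n)·log Q gives log Q = 2(+3.16 − (+3.011))/0.0592 = 5.034.
Balancing electrons gives 2 Ag+(aq) + Mg(s) → 2 Ag(s) + Mg2+(aq); thus Q = [Mg2+(aq)] / [Ag+(aq)]^2.
Isolating [Ag+(aq)] in Q = 10^{5.034} yields log [Ag+(aq)] = −3.635, i.e. 0.00023 M.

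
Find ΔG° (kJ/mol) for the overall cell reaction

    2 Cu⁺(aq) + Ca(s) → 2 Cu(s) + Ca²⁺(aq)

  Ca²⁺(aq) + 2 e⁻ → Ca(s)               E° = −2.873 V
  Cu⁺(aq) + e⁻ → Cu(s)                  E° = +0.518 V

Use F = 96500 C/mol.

In the reaction as written Cu⁺(aq) is reduced, so the Cu⁺/Cu couple is the cathode and Ca²⁺/Ca is the anode.
E°cell = +0.518 − (−2.873) = +3.391 V; balancing electrons gives n = 2.
ΔG° = −nFE°cell = −(2)(96500)(+3.391) J/mol = −654 kJ/mol.

−654 kJ/mol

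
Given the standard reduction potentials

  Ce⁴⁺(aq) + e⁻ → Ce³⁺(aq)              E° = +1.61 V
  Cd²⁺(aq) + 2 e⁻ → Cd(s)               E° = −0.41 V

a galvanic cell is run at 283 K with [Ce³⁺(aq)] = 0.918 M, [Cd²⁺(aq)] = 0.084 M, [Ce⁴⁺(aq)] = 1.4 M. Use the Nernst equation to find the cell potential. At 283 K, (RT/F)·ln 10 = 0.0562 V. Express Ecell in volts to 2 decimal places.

+2.06 V

The Ce⁴⁺/Ce³⁺ couple has the more positive E°, so it is the cathode; Cd²⁺/Cd is the anode.
The standard potential is +1.61 − (−0.41) = +2.02 V and the balanced reaction transfers n = 2 electrons.
The balanced reaction is 2 Ce⁴⁺(aq) + Cd(s) → 2 Ce³⁺(aq) + Cd²⁺(aq), so Q = ([Ce³⁺(aq)]^2·[Cd²⁺(aq)]) / [Ce⁴⁺(aq)]^2 = 0.0361 and log Q = −1.442.
By the Nernst equation, E = +2.02 − (0.0562/2)·(−1.442) = +2.06 V.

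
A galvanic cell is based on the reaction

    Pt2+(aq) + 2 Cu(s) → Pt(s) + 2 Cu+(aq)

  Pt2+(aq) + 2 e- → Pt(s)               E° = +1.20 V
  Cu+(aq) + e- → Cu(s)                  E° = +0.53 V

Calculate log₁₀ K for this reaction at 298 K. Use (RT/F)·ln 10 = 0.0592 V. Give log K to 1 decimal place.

log K = 22.6

The Pt²⁺/Pt couple is reduced (cathode); E°cell = +1.20 − (+0.53) = +0.67 V with n = 2.
At equilibrium E = 0, so log K = nE°cell / 0.0592 = (2)(+0.67) / 0.0592 = 22.6.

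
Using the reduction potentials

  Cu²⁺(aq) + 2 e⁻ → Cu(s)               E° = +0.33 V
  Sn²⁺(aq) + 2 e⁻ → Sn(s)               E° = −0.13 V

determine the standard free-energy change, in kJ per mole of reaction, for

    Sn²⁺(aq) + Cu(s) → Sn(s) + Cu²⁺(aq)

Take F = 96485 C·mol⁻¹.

+88.8 kJ/mol

In the reaction as written Sn²⁺(aq) is reduced, so the Sn²⁺/Sn couple is the cathode and Cu²⁺/Cu is the anode.
E°cell = −0.13 − (+0.33) = −0.46 V; balancing electrons gives n = 2.
ΔG° = −nFE°cell = −(2)(96485)(−0.46) J/mol = +88.8 kJ/mol.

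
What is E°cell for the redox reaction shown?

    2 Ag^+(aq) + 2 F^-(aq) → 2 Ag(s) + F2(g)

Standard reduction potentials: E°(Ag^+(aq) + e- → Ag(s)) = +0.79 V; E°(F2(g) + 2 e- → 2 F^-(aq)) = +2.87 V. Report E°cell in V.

−2.08 V

In the reaction as written, Ag^+(aq) is reduced (cathode) and F2(g) is produced by oxidation at the anode.
E°cell = E°(cathode) − E°(anode) = +0.79 − (+2.87) = −2.08 V.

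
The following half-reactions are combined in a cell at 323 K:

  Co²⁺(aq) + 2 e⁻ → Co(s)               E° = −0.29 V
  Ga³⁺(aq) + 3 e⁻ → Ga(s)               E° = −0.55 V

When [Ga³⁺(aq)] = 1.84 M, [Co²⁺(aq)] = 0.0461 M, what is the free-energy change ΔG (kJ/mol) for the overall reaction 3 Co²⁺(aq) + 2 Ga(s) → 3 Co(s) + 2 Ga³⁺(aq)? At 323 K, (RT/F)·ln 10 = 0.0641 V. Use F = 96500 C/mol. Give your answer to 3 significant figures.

−122 kJ/mol

The standard cell potential is −0.29 − (−0.55) = +0.26 V, with n = 6 electrons in the balanced equation.
Q = [Ga³⁺(aq)]^2 / [Co²⁺(aq)]^3 = 3.46×10^4, so log Q = 4.539 and E = +0.26 − (0.0641/6)(4.539) = +0.2115 V.
Finally ΔG = −nFE = −(6)(96500 C/mol)(+0.2115 V) = −122 kJ/mol.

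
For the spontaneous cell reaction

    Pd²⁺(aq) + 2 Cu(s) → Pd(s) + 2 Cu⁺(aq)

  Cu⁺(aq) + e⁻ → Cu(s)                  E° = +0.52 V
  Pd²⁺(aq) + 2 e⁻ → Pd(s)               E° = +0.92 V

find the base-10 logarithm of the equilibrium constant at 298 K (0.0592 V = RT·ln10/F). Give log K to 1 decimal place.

The Pd²⁺/Pd couple is reduced (cathode); E°cell = +0.92 − (+0.52) = +0.40 V with n = 2.
At equilibrium E = 0, so log K = nE°cell / 0.0592 = (2)(+0.40) / 0.0592 = 13.5.

log K = 13.5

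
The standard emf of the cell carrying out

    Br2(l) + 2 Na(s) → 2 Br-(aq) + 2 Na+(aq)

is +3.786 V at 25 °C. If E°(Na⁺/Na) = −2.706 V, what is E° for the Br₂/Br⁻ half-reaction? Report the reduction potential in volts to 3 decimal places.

In the reaction as written the Br₂/Br⁻ couple is reduced (cathode) and Na⁺/Na is oxidized (anode), so E°cell = E°(Br₂/Br⁻) − E°(Na⁺/Na).
E°(Br₂/Br⁻) = E°cell + E°(anode) = +3.786 + (−2.706) = +1.080 V.

+1.080 V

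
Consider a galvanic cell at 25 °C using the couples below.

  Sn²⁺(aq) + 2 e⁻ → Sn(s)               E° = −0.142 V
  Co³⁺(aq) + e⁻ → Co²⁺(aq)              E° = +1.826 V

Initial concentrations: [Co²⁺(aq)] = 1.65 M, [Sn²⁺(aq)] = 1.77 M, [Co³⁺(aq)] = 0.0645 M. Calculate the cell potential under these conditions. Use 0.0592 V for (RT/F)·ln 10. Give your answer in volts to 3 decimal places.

Since E°(Co³⁺/Co²⁺) > E°(Sn²⁺/Sn), Co³⁺/Co²⁺ serves as the cathode.
E°cell = E°cat − E°an = +1.826 − (−0.142) = +1.968 V; n = 2.
For the overall reaction 2 Co³⁺(aq) + Sn(s) → 2 Co²⁺(aq) + Sn²⁺(aq), Q = ([Co²⁺(aq)]^2·[Sn²⁺(aq)]) / [Co³⁺(aq)]^2 = 1.16×10^3, giving log Q = 3.064.
By the Nernst equation, E = +1.968 − (0.0592/2)·(3.064) = +1.877 V.

+1.877 V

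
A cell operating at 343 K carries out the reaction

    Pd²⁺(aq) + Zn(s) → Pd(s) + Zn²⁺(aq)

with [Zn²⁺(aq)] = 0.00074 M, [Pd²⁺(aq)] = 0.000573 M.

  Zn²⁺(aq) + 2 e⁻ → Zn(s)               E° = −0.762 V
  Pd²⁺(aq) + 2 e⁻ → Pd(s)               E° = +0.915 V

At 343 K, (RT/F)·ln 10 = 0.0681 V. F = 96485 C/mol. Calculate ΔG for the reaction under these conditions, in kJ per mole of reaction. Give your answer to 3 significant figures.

−323 kJ/mol

With Pd²⁺/Pd reduced at the cathode, E°cell = +0.915 − (−0.762) = +1.677 V and n = 2.
Here Q = [Zn²⁺(aq)] / [Pd²⁺(aq)] = 1.29 (log Q = 0.111), giving E = +1.677 − (0.0681/2)·(0.111) = +1.6732 V.
Finally ΔG = −nFE = −(2)(96485 C/mol)(+1.6732 V) = −323 kJ/mol.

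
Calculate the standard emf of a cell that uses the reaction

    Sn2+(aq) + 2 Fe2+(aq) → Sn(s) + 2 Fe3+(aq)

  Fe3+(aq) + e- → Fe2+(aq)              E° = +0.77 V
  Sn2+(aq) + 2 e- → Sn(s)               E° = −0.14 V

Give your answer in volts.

−0.91 V

In the reaction as written, Sn2+(aq) is reduced (cathode) and Fe3+(aq) is produced by oxidation at the anode.
E°cell = E°(cathode) − E°(anode) = −0.14 − (+0.77) = −0.91 V.
The negative E°cell means the reaction is non-spontaneous in the direction written.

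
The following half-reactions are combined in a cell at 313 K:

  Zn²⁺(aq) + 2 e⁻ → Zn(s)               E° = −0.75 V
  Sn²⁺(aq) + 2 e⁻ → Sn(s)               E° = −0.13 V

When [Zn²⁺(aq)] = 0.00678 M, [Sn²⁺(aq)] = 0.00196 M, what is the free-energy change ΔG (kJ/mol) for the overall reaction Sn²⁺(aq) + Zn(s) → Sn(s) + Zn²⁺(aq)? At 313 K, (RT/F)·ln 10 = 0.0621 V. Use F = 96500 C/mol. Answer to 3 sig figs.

−116 kJ/mol

The standard cell potential is −0.13 − (−0.75) = +0.62 V, with n = 2 electrons in the balanced equation.
Here Q = [Zn²⁺(aq)] / [Sn²⁺(aq)] = 3.46 (log Q = 0.539), giving E = +0.62 − (0.0621/2)·(0.539) = +0.6033 V.
Then ΔG = −nFE = −2 × 96500 × +0.6033 J/mol = −116 kJ/mol.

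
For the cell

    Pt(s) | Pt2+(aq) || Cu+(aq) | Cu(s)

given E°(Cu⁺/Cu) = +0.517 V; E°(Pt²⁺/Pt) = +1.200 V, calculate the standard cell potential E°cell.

By convention the left-hand electrode in cell notation is the anode (oxidation) and the right-hand electrode is the cathode (reduction).
E°cell = E°(right) − E°(left) = +0.517 − (+1.200) = −0.683 V.
The negative sign shows that, as written, the cell would require an external voltage to drive the reaction.

−0.683 V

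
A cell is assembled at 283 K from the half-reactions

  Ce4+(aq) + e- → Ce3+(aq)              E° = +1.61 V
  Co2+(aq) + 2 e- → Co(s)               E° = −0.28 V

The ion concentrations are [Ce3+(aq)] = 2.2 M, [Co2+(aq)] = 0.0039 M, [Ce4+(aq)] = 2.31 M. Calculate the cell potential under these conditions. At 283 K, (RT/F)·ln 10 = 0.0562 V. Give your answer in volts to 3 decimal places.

+1.959 V

Since E°(Ce⁴⁺/Ce³⁺) > E°(Co²⁺/Co), Ce⁴⁺/Ce³⁺ serves as the cathode.
E°cell = E°cat − E°an = +1.61 − (−0.28) = +1.89 V; n = 2.
The balanced reaction is 2 Ce4+(aq) + Co(s) → 2 Ce3+(aq) + Co2+(aq), so Q = ([Ce3+(aq)]^2·[Co2+(aq)]) / [Ce4+(aq)]^2 = 0.00354 and log Q = −2.451.
E = E° − (0.0562/n)·log Q = +1.89 − (0.0562/2)(−2.451) = +1.959 V.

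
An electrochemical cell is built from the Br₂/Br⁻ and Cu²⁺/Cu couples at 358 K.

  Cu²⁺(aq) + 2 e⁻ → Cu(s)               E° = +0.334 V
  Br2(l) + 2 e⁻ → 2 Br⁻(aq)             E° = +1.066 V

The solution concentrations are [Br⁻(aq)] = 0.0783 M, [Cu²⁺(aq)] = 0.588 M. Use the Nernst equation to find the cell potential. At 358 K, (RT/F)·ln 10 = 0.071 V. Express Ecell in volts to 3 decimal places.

+0.819 V

Br₂/Br⁻ is reduced (cathode, E° = +1.066 V) and Cu²⁺/Cu is oxidized (anode).
E°cell = +1.066 − (+0.334) = +0.732 V, with n = 2 electrons transferred.
For the overall reaction Br2(l) + Cu(s) → 2 Br⁻(aq) + Cu²⁺(aq), Q = [Br⁻(aq)]^2·[Cu²⁺(aq)] = 0.0036, giving log Q = −2.443.
E = E° − (0.071/n)·log Q = +0.732 − (0.071/2)(−2.443) = +0.819 V.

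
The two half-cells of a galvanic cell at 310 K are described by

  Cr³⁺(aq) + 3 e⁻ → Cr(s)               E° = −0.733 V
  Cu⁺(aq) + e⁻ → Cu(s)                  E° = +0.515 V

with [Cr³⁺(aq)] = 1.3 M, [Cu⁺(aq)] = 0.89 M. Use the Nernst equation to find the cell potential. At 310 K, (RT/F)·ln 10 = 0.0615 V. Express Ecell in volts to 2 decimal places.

+1.24 V

Since E°(Cu⁺/Cu) > E°(Cr³⁺/Cr), Cu⁺/Cu serves as the cathode.
The standard potential is +0.515 − (−0.733) = +1.248 V and the balanced reaction transfers n = 3 electrons.
For the overall reaction 3 Cu⁺(aq) + Cr(s) → 3 Cu(s) + Cr³⁺(aq), Q = [Cr³⁺(aq)] / [Cu⁺(aq)]^3 = 1.84, giving log Q = 0.266.
Applying E = E° − (RT ln10/nF)·log Q gives +1.248 − (0.0615/3)(0.266) = +1.24 V.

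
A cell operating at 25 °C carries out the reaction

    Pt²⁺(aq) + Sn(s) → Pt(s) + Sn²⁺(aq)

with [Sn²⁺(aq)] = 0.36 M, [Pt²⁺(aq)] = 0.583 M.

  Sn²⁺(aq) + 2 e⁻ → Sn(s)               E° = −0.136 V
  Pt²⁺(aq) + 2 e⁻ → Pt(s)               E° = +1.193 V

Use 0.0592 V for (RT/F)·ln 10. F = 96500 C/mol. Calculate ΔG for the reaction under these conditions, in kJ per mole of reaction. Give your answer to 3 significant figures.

−258 kJ/mol

The standard cell potential is +1.193 − (−0.136) = +1.329 V, with n = 2 electrons in the balanced equation.
The reaction quotient is [Sn²⁺(aq)] / [Pt²⁺(aq)] = 0.617; by Nernst, E = +1.329 − (0.0592/2)(−0.209) = +1.3352 V.
ΔG = −nFE = −(2)(96500)(+1.3352) J/mol = −258 kJ/mol.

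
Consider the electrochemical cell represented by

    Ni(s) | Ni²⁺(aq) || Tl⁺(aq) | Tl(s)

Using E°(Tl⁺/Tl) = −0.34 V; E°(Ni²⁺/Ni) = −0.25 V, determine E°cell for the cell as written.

−0.09 V

By convention the left-hand electrode in cell notation is the anode (oxidation) and the right-hand electrode is the cathode (reduction).
E°cell = E°(right) − E°(left) = −0.34 − (−0.25) = −0.09 V.
The negative sign shows that, as written, the cell would require an external voltage to drive the reaction.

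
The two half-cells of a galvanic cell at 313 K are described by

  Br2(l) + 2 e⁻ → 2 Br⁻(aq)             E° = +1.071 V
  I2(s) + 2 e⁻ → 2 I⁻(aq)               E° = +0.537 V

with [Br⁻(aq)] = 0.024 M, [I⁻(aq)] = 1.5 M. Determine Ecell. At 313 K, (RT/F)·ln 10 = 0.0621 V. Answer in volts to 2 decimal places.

The Br₂/Br⁻ couple has the more positive E°, so it is the cathode; I₂/I⁻ is the anode.
The standard potential is +1.071 − (+0.537) = +0.534 V and the balanced reaction transfers n = 2 electrons.
Balancing gives Br2(l) + 2 I⁻(aq) → 2 Br⁻(aq) + I2(s); hence Q = [Br⁻(aq)]^2 / [I⁻(aq)]^2 = 0.000256 (log Q = −3.592).
E = E° − (0.0621/n)·log Q = +0.534 − (0.0621/2)(−3.592) = +0.65 V.

+0.65 V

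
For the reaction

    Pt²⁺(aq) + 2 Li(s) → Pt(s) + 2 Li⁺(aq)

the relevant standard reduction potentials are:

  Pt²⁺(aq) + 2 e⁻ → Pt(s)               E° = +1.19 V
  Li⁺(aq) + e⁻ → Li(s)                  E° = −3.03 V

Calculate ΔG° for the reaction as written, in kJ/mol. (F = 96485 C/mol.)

In the reaction as written Pt²⁺(aq) is reduced, so the Pt²⁺/Pt couple is the cathode and Li⁺/Li is the anode.
E°cell = +1.19 − (−3.03) = +4.22 V; balancing electrons gives n = 2.
ΔG° = −nFE°cell = −(2)(96485)(+4.22) J/mol = −814 kJ/mol.

−814 kJ/mol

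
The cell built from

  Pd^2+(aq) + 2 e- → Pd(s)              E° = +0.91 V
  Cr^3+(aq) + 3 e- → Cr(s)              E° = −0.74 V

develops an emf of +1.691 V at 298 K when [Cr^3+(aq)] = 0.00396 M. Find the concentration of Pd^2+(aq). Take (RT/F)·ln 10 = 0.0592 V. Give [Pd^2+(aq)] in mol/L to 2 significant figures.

0.61 M

With Pd²⁺/Pd at the cathode and Cr³⁺/Cr at the anode, E°cell = +0.91 − (−0.74) = +1.65 V (n = 6).
Since E = E° − (0.0592/n)·log Q, log Q = n(E° − E)/0.0592 = −4.155.
For 3 Pd^2+(aq) + 2 Cr(s) → 3 Pd(s) + 2 Cr^3+(aq), the reaction quotient is Q = [Cr^3+(aq)]^2 / [Pd^2+(aq)]^3.
Substituting the known concentrations and solving, log [Pd^2+(aq)] = −0.217 and [Pd^2+(aq)] = 0.61 M.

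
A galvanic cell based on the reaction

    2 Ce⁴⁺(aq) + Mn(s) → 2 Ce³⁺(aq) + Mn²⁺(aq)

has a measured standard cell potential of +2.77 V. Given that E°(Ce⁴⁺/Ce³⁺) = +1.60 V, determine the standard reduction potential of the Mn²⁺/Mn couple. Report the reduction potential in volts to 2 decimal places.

−1.17 V

In the reaction as written the Ce⁴⁺/Ce³⁺ couple is reduced (cathode) and Mn²⁺/Mn is oxidized (anode), so E°cell = E°(Ce⁴⁺/Ce³⁺) − E°(Mn²⁺/Mn).
E°(Mn²⁺/Mn) = E°(cathode) − E°cell = +1.60 − (+2.77) = −1.17 V.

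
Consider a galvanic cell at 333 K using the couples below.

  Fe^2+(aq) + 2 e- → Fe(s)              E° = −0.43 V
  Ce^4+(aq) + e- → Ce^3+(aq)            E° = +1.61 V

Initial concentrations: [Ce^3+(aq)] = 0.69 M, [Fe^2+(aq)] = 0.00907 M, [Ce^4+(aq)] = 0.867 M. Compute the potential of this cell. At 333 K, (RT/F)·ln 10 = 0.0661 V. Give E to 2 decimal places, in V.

The Ce⁴⁺/Ce³⁺ couple has the more positive E°, so it is the cathode; Fe²⁺/Fe is the anode.
E°cell = +1.61 − (−0.43) = +2.04 V, with n = 2 electrons transferred.
Balancing gives 2 Ce^4+(aq) + Fe(s) → 2 Ce^3+(aq) + Fe^2+(aq); hence Q = ([Ce^3+(aq)]^2·[Fe^2+(aq)]) / [Ce^4+(aq)]^2 = 0.00574 (log Q = −2.241).
E = E° − (0.0661/n)·log Q = +2.04 − (0.0661/2)(−2.241) = +2.11 V.

+2.11 V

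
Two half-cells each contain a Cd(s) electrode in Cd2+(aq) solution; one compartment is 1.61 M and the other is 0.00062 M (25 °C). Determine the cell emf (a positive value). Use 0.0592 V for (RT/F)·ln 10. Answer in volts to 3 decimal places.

0.101 V

For a concentration cell E°cell = 0, since both electrodes use the same couple.
The compartment with the higher Cd2+(aq) concentration (1.61 M) acts as the cathode; ions are reduced there and produced at the dilute (0.00062 M) anode.
With n = 2, Ecell = −(0.0592/2)·log([dilute]/[conc]) = −(0.0592/2)·log(0.00062/1.61) = +0.101 V.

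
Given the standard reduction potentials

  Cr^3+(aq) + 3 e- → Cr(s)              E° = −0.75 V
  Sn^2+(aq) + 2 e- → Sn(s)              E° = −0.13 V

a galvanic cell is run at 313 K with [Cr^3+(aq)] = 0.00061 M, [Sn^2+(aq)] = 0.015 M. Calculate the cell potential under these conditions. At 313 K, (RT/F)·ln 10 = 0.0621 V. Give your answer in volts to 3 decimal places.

Since E°(Sn²⁺/Sn) > E°(Cr³⁺/Cr), Sn²⁺/Sn serves as the cathode.
E°cell = −0.13 − (−0.75) = +0.62 V, with n = 6 electrons transferred.
The balanced reaction is 3 Sn^2+(aq) + 2 Cr(s) → 3 Sn(s) + 2 Cr^3+(aq), so Q = [Cr^3+(aq)]^2 / [Sn^2+(aq)]^3 = 0.11 and log Q = −0.958.
Applying E = E° − (RT ln10/nF)·log Q gives +0.62 − (0.0621/6)(−0.958) = +0.630 V.

+0.630 V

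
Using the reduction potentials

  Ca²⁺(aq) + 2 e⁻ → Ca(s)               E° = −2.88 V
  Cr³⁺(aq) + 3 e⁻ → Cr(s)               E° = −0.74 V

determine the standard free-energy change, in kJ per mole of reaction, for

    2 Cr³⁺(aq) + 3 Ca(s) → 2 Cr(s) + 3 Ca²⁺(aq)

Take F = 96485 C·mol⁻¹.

In the reaction as written Cr³⁺(aq) is reduced, so the Cr³⁺/Cr couple is the cathode and Ca²⁺/Ca is the anode.
E°cell = −0.74 − (−2.88) = +2.14 V; balancing electrons gives n = 6.
ΔG° = −nFE°cell = −(6)(96485)(+2.14) J/mol = −1239 kJ/mol.

−1239 kJ/mol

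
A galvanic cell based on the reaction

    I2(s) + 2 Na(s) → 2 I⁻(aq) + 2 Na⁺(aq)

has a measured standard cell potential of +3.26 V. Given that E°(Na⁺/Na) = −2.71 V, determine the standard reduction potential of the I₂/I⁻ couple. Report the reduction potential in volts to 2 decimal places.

In the reaction as written the I₂/I⁻ couple is reduced (cathode) and Na⁺/Na is oxidized (anode), so E°cell = E°(I₂/I⁻) − E°(Na⁺/Na).
E°(I₂/I⁻) = E°cell + E°(anode) = +3.26 + (−2.71) = +0.55 V.

+0.55 V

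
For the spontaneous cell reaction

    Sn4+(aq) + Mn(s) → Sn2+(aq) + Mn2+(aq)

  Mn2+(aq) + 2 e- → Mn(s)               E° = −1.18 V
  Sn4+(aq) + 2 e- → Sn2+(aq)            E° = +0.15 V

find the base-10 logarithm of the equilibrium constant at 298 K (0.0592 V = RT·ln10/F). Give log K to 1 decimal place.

The Sn⁴⁺/Sn²⁺ couple is reduced (cathode); E°cell = +0.15 − (−1.18) = +1.33 V with n = 2.
At equilibrium E = 0, so log K = nE°cell / 0.0592 = (2)(+1.33) / 0.0592 = 44.9.

log K = 44.9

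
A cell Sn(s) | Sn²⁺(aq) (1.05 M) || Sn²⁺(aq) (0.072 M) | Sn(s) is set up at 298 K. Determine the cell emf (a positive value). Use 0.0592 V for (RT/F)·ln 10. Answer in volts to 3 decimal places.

0.034 V

For a concentration cell E°cell = 0, since both electrodes use the same couple.
The compartment with the higher Sn²⁺(aq) concentration (1.05 M) acts as the cathode; ions are reduced there and produced at the dilute (0.072 M) anode.
With n = 2, Ecell = −(0.0592/2)·log([dilute]/[conc]) = −(0.0592/2)·log(0.072/1.05) = +0.034 V.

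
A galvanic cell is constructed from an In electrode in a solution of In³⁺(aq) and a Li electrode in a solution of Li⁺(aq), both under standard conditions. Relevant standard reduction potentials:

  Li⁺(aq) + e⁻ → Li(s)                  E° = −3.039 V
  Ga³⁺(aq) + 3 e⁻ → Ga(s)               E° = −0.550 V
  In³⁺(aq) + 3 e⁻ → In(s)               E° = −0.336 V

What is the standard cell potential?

The In³⁺/In couple has the higher E°, so In ion is reduced (cathode) and Li is oxidized (anode).
E°cell = E°(cathode) − E°(anode) = −0.336 − (−3.039) = +2.703 V.

+2.703 V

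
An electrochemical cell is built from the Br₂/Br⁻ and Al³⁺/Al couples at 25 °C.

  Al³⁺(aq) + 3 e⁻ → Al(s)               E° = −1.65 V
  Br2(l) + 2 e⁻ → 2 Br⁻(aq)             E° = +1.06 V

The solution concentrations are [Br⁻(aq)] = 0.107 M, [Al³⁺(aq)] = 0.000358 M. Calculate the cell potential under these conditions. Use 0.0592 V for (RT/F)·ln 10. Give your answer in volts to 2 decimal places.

Since E°(Br₂/Br⁻) > E°(Al³⁺/Al), Br₂/Br⁻ serves as the cathode.
The standard potential is +1.06 − (−1.65) = +2.71 V and the balanced reaction transfers n = 6 electrons.
For the overall reaction 3 Br2(l) + 2 Al(s) → 6 Br⁻(aq) + 2 Al³⁺(aq), Q = [Br⁻(aq)]^6·[Al³⁺(aq)]^2 = 1.92×10^−13, giving log Q = −12.716.
By the Nernst equation, E = +2.71 − (0.0592/6)·(−12.716) = +2.84 V.

+2.84 V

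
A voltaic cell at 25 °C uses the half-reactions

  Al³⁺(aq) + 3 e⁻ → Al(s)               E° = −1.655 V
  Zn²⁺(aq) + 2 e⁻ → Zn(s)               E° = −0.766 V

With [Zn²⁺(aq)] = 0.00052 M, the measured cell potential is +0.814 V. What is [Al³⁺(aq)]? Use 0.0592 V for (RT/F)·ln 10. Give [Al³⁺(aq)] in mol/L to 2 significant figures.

0.075 M

Zn²⁺/Zn is the cathode (higher E°); E°cell = −0.766 − (−1.655) = +0.889 V with n = 6.
Rearranging E = E° − (0.0592/n)·log Q gives log Q = 6(+0.889 − (+0.814))/0.0592 = 7.601.
Balancing electrons gives 3 Zn²⁺(aq) + 2 Al(s) → 3 Zn(s) + 2 Al³⁺(aq); thus Q = [Al³⁺(aq)]^2 / [Zn²⁺(aq)]^3.
Solving for the unknown gives log [Al³⁺(aq)] = −1.125, so [Al³⁺(aq)] ≈ 0.075 M.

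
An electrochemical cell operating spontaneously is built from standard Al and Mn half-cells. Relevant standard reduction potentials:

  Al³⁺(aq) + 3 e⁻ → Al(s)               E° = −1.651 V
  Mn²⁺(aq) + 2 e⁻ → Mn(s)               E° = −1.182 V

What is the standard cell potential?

Of the two couples in this cell, the one with the more positive reduction potential is reduced at the cathode: here that is Mn²⁺/Mn (−1.182 V); Al³⁺/Al (−1.651 V) is the anode.
E°cell = E°(cathode) − E°(anode) = −1.182 − (−1.651) = +0.469 V.

+0.469 V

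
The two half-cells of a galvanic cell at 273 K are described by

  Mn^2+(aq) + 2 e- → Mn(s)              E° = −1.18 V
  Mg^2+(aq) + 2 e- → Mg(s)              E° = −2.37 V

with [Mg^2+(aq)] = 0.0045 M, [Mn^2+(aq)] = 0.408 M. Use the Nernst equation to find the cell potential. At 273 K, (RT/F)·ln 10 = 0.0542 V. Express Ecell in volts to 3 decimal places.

+1.243 V

The Mn²⁺/Mn couple has the more positive E°, so it is the cathode; Mg²⁺/Mg is the anode.
The standard potential is −1.18 − (−2.37) = +1.19 V and the balanced reaction transfers n = 2 electrons.
Balancing gives Mn^2+(aq) + Mg(s) → Mn(s) + Mg^2+(aq); hence Q = [Mg^2+(aq)] / [Mn^2+(aq)] = 0.011 (log Q = −1.957).
By the Nernst equation, E = +1.19 − (0.0542/2)·(−1.957) = +1.243 V.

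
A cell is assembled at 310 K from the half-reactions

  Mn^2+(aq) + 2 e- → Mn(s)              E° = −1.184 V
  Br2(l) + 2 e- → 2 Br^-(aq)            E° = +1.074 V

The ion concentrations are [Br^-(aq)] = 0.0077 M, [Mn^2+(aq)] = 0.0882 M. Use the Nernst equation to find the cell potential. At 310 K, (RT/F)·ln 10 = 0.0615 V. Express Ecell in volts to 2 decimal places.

The Br₂/Br⁻ couple has the more positive E°, so it is the cathode; Mn²⁺/Mn is the anode.
The standard potential is +1.074 − (−1.184) = +2.258 V and the balanced reaction transfers n = 2 electrons.
Balancing gives Br2(l) + Mn(s) → 2 Br^-(aq) + Mn^2+(aq); hence Q = [Br^-(aq)]^2·[Mn^2+(aq)] = 5.23×10^−6 (log Q = −5.282).
Applying E = E° − (RT ln10/nF)·log Q gives +2.258 − (0.0615/2)(−5.282) = +2.42 V.

+2.42 V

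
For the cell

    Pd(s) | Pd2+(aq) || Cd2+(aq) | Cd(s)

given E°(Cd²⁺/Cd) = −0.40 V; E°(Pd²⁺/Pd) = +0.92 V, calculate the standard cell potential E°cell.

−1.32 V

By convention the left-hand electrode in cell notation is the anode (oxidation) and the right-hand electrode is the cathode (reduction).
E°cell = E°(right) − E°(left) = −0.40 − (+0.92) = −1.32 V.
The negative sign shows that, as written, the cell would require an external voltage to drive the reaction.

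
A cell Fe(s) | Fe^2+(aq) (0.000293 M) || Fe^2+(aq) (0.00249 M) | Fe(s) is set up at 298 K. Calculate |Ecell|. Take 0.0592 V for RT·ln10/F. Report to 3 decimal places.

For a concentration cell E°cell = 0, since both electrodes use the same couple.
The compartment with the higher Fe^2+(aq) concentration (0.00249 M) acts as the cathode; ions are reduced there and produced at the dilute (0.000293 M) anode.
With n = 2, Ecell = −(0.0592/2)·log([dilute]/[conc]) = −(0.0592/2)·log(0.000293/0.00249) = +0.028 V.

0.028 V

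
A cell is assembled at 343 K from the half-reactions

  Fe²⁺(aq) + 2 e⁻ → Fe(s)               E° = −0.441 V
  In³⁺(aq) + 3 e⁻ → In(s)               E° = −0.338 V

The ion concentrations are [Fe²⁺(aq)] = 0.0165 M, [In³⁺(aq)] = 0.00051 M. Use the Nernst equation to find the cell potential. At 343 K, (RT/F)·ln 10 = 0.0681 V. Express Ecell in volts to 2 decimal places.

In³⁺/In is reduced (cathode, E° = −0.338 V) and Fe²⁺/Fe is oxidized (anode).
E°cell = E°cat − E°an = −0.338 − (−0.441) = +0.103 V; n = 6.
The balanced reaction is 2 In³⁺(aq) + 3 Fe(s) → 2 In(s) + 3 Fe²⁺(aq), so Q = [Fe²⁺(aq)]^3 / [In³⁺(aq)]^2 = 17.3 and log Q = 1.237.
Applying E = E° − (RT ln10/nF)·log Q gives +0.103 − (0.0681/6)(1.237) = +0.09 V.

+0.09 V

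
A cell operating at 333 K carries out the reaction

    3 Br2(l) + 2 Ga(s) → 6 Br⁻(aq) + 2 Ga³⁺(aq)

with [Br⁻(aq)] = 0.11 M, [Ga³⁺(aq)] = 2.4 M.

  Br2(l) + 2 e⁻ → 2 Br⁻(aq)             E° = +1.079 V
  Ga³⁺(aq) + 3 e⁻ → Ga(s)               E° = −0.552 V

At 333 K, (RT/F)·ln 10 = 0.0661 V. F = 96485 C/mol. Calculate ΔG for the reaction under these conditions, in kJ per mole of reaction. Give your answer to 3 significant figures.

−976 kJ/mol

With Br₂/Br⁻ reduced at the cathode, E°cell = +1.079 − (−0.552) = +1.631 V and n = 6.
Q = [Br⁻(aq)]^6·[Ga³⁺(aq)]^2 = 1.02×10^−5, so log Q = −4.991 and E = +1.631 − (0.0661/6)(−4.991) = +1.6860 V.
ΔG = −nFE = −(6)(96485)(+1.6860) J/mol = −976 kJ/mol.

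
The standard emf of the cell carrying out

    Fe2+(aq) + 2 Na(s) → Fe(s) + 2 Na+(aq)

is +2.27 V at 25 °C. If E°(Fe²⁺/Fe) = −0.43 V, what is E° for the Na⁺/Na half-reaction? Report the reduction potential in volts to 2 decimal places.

−2.70 V

In the reaction as written the Fe²⁺/Fe couple is reduced (cathode) and Na⁺/Na is oxidized (anode), so E°cell = E°(Fe²⁺/Fe) − E°(Na⁺/Na).
E°(Na⁺/Na) = E°(cathode) − E°cell = −0.43 − (+2.27) = −2.70 V.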